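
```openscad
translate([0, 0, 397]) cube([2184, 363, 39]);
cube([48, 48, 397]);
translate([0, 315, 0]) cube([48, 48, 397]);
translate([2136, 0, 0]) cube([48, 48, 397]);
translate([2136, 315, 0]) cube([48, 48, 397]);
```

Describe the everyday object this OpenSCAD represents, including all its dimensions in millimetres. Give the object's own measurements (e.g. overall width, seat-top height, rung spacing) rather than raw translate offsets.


A bench: a 2184×363 mm seat slab, 39 mm thick, top at z = 436 mm, on four 48×48 mm square legs flush with the seat corners and standing on z = 0.


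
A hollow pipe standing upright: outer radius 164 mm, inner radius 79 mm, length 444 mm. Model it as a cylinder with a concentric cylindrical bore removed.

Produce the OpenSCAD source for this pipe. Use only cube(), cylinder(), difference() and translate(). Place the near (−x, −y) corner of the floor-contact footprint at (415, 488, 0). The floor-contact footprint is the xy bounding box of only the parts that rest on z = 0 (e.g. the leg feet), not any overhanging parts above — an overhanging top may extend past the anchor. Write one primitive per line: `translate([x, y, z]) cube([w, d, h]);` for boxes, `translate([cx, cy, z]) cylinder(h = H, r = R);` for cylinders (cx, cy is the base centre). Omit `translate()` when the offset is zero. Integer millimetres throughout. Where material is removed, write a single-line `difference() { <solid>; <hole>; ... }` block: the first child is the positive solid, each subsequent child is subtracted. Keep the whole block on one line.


difference() { translate([579, 652, 0]) cylinder(h = 444, r = 164); translate([579, 652, 0]) cylinder(h = 444, r = 79); }


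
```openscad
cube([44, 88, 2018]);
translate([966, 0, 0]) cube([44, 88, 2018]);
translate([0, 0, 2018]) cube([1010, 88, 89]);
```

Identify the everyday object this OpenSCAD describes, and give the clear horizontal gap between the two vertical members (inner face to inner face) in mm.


A door frame. The clear opening width is 922 mm.

Two 2018 mm tall posts with a header on top — a door frame. The left jamb is 44 mm wide at x = 0; the right jamb starts at x = 966. The clear opening is 966 − 44 = 922 mm.


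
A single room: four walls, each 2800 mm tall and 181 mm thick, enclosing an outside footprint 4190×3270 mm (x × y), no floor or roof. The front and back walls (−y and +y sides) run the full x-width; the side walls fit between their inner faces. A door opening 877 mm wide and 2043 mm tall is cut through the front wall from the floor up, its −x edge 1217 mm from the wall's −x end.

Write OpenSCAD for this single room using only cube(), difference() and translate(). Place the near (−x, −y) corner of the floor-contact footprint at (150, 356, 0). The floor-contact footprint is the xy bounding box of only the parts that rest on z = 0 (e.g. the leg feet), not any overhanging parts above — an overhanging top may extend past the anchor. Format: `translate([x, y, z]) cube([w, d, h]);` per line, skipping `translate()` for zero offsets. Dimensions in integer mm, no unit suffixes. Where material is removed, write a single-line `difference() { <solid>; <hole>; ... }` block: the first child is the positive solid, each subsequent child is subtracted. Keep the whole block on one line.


difference() { translate([150, 356, 0]) cube([4190, 181, 2800]); translate([1367, 356, 0]) cube([877, 181, 2043]); }
translate([150, 3445, 0]) cube([4190, 181, 2800]);
translate([150, 537, 0]) cube([181, 2908, 2800]);
translate([4159, 537, 0]) cube([181, 2908, 2800]);


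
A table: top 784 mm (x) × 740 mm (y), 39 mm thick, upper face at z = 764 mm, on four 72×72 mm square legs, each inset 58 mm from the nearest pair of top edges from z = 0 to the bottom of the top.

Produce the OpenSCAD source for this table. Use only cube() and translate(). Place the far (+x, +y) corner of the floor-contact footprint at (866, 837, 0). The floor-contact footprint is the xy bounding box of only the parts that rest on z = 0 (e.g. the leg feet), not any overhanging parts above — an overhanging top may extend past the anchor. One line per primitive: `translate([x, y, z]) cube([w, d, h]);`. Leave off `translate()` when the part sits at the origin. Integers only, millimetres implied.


// leg_h = 764 - 39 = 725
translate([140, 155, 725]) cube([784, 740, 39]);
translate([198, 213, 0]) cube([72, 72, 725]);
translate([794, 213, 0]) cube([72, 72, 725]);
translate([198, 765, 0]) cube([72, 72, 725]);
translate([794, 765, 0]) cube([72, 72, 725]);


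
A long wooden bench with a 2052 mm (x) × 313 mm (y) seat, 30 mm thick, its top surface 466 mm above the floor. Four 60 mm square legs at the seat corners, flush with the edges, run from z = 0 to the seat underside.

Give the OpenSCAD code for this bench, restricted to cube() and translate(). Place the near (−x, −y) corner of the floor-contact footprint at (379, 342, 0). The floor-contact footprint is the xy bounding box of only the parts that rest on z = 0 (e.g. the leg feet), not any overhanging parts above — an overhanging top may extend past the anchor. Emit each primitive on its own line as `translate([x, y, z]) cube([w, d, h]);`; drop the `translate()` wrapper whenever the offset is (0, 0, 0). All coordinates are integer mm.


// leg_h = 466 − 30 = 436
translate([379, 342, 436]) cube([2052, 313, 30]);
translate([379, 342, 0]) cube([60, 60, 436]);
translate([379, 595, 0]) cube([60, 60, 436]);
translate([2371, 342, 0]) cube([60, 60, 436]);
translate([2371, 595, 0]) cube([60, 60, 436]);


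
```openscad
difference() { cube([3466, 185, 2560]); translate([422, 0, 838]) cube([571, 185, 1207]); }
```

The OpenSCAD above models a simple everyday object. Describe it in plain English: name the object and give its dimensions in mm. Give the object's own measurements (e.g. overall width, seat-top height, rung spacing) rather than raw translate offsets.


A wall 3466 mm long (x), 185 mm thick (y), 2560 mm tall, with a rectangular window opening cut through it. The opening is 571 mm wide and 1207 mm tall; its sill is at z = 838 mm and its near (−x) edge is 422 mm from the wall's −x end. The opening passes through the full wall thickness.


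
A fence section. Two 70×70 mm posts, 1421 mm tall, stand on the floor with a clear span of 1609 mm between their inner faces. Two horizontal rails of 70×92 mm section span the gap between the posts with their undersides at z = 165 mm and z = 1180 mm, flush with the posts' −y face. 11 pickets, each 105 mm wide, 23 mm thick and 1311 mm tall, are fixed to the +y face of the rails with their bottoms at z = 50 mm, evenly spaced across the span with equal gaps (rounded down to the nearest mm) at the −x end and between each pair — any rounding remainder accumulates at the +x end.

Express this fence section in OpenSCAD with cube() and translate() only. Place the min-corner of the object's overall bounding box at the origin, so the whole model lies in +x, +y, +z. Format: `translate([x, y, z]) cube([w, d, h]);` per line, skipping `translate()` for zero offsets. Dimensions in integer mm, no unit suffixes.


cube([70, 70, 1421]);
translate([1679, 0, 0]) cube([70, 70, 1421]);
translate([70, 0, 165]) cube([1609, 70, 92]);
translate([70, 0, 1180]) cube([1609, 70, 92]);
translate([107, 70, 50]) cube([105, 23, 1311]);
translate([249, 70, 50]) cube([105, 23, 1311]);
translate([391, 70, 50]) cube([105, 23, 1311]);
translate([533, 70, 50]) cube([105, 23, 1311]);
translate([675, 70, 50]) cube([105, 23, 1311]);
translate([817, 70, 50]) cube([105, 23, 1311]);
translate([959, 70, 50]) cube([105, 23, 1311]);
translate([1101, 70, 50]) cube([105, 23, 1311]);
translate([1243, 70, 50]) cube([105, 23, 1311]);
translate([1385, 70, 50]) cube([105, 23, 1311]);
translate([1527, 70, 50]) cube([105, 23, 1311]);


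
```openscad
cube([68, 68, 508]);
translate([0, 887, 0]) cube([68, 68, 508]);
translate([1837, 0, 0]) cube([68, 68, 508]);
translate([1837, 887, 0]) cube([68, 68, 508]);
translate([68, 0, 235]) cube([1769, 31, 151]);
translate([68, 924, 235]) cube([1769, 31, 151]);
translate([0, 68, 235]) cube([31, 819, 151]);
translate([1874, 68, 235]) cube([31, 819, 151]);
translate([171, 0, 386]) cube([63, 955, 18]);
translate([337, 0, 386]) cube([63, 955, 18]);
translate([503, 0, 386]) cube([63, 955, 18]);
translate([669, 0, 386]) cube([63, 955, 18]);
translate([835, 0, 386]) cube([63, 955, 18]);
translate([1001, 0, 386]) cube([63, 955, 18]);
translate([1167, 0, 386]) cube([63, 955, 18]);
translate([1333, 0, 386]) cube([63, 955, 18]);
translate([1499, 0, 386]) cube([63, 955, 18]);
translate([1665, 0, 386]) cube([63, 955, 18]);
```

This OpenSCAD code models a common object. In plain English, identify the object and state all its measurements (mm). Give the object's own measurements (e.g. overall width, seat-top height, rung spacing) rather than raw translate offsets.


A bed frame 1905 mm long (x) by 955 mm wide (y). Four 68×68 mm corner posts, 508 mm tall, at the corners of the footprint. Four rails of 31 mm thickness and 151 mm height run between adjacent posts with their undersides at z = 235 mm, their outer faces flush with the outside of the frame (the two x-running rails run between the posts' inner faces; the two y-running rails run between the posts' inner faces). 10 slats, each 63 mm wide (x) and 18 mm thick, lie across the top of the two x-running rails, running the full 955 mm width of the frame in y; along x they sit between the end posts with a 103 mm gap after the −x posts and between neighbouring slats, leaving 109 mm before the +x posts.


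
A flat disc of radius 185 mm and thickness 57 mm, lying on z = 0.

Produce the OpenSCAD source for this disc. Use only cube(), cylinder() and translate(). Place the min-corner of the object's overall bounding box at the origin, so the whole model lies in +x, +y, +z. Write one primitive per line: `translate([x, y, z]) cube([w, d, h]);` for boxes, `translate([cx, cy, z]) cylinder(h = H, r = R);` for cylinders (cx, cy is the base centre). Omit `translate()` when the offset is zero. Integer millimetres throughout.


translate([185, 185, 0]) cylinder(h = 57, r = 185);


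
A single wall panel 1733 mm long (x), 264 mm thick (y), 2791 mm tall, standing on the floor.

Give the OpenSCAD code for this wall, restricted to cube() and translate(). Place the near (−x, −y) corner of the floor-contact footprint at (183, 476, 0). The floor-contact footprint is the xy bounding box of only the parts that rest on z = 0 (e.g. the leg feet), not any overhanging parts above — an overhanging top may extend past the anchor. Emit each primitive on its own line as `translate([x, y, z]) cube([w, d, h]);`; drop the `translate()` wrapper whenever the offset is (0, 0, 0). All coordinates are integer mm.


translate([183, 476, 0]) cube([1733, 264, 2791]);


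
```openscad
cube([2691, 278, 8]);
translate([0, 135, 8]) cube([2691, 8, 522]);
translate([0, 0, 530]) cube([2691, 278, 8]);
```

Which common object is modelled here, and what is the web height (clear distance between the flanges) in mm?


An I-beam. The web height is 522 mm.

Two wide flanges with a thin centred web — an I-beam. Overall 538 mm minus two 8 mm flanges gives a web of 538 − 2·8 = 522 mm.


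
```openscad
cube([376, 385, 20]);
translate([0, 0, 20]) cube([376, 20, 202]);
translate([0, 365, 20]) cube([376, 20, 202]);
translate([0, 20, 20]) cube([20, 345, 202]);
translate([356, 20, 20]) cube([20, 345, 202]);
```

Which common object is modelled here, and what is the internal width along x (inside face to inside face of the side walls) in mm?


An open box. The internal width is 336 mm.

A 376×385 base slab with four walls standing on it — an open box. The base is 376 mm wide and the walls are 20 mm thick, so the internal width is 376 − 2 × 20 = 336 mm.


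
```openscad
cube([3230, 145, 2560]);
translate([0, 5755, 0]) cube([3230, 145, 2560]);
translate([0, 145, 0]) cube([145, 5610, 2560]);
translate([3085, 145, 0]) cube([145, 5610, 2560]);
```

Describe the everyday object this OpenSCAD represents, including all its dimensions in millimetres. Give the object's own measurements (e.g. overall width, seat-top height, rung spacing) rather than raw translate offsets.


The wall frame of a small rectangular building: four walls, each 2560 mm tall and 145 mm thick, enclosing a footprint 3230 mm (x) by 5900 mm (y) outside-to-outside, with no floor or roof. The front and back walls (the −y and +y sides) span the full width; the two side walls fit between them.


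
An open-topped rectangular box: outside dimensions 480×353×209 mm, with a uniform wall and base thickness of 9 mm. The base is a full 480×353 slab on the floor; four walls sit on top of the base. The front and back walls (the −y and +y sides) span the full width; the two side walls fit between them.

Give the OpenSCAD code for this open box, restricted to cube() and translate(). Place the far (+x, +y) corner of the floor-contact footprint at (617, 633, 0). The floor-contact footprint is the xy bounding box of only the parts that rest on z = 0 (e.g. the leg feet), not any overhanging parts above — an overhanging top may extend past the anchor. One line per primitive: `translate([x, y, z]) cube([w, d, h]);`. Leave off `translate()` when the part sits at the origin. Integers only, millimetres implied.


translate([137, 280, 0]) cube([480, 353, 9]);
translate([137, 280, 9]) cube([480, 9, 200]);
translate([137, 624, 9]) cube([480, 9, 200]);
translate([137, 289, 9]) cube([9, 335, 200]);
translate([608, 289, 9]) cube([9, 335, 200]);


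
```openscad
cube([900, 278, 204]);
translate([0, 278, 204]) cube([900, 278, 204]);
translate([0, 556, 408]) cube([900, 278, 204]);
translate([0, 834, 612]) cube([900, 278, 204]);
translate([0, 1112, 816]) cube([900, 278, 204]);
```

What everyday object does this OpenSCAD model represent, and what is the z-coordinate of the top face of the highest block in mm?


A staircase. The total rise is 1020 mm.

5 identical blocks, each offset up and back from the previous — a staircase. Each step is 204 mm tall and there are 5 of them, so the total rise is 5 × 204 = 1020 mm.


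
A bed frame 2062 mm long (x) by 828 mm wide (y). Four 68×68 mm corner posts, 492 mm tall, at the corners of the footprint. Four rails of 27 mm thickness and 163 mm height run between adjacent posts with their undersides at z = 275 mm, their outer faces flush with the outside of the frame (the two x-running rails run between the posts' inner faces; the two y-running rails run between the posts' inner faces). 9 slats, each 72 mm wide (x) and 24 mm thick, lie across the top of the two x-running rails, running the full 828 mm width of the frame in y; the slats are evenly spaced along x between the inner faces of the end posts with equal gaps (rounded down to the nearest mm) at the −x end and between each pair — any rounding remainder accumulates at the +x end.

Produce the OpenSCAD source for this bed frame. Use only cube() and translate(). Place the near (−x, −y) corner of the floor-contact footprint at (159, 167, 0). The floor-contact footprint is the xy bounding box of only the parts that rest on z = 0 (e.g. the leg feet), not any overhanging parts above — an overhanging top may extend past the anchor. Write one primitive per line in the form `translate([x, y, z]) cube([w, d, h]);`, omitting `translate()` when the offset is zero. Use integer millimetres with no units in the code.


translate([159, 167, 0]) cube([68, 68, 492]);
translate([159, 927, 0]) cube([68, 68, 492]);
translate([2153, 167, 0]) cube([68, 68, 492]);
translate([2153, 927, 0]) cube([68, 68, 492]);
translate([227, 167, 275]) cube([1926, 27, 163]);
translate([227, 968, 275]) cube([1926, 27, 163]);
translate([159, 235, 275]) cube([27, 692, 163]);
translate([2194, 235, 275]) cube([27, 692, 163]);
translate([354, 167, 438]) cube([72, 828, 24]);
translate([553, 167, 438]) cube([72, 828, 24]);
translate([752, 167, 438]) cube([72, 828, 24]);
translate([951, 167, 438]) cube([72, 828, 24]);
translate([1150, 167, 438]) cube([72, 828, 24]);
translate([1349, 167, 438]) cube([72, 828, 24]);
translate([1548, 167, 438]) cube([72, 828, 24]);
translate([1747, 167, 438]) cube([72, 828, 24]);
translate([1946, 167, 438]) cube([72, 828, 24]);


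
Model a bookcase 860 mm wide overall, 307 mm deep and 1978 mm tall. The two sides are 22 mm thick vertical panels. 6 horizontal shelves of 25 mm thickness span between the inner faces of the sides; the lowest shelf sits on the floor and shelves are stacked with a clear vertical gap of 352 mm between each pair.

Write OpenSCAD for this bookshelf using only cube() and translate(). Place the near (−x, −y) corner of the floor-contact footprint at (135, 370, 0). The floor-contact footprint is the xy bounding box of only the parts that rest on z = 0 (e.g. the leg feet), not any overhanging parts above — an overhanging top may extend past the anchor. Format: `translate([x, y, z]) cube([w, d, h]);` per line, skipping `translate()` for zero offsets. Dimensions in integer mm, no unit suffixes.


translate([135, 370, 0]) cube([22, 307, 1978]);
translate([973, 370, 0]) cube([22, 307, 1978]);
translate([157, 370, 0]) cube([816, 307, 25]);
translate([157, 370, 377]) cube([816, 307, 25]);
translate([157, 370, 754]) cube([816, 307, 25]);
translate([157, 370, 1131]) cube([816, 307, 25]);
translate([157, 370, 1508]) cube([816, 307, 25]);
translate([157, 370, 1885]) cube([816, 307, 25]);


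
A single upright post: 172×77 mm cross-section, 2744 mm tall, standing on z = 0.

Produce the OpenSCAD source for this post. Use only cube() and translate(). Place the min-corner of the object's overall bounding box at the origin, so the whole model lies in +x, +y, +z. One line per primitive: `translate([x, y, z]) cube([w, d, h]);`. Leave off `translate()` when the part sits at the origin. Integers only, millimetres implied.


cube([172, 77, 2744]);


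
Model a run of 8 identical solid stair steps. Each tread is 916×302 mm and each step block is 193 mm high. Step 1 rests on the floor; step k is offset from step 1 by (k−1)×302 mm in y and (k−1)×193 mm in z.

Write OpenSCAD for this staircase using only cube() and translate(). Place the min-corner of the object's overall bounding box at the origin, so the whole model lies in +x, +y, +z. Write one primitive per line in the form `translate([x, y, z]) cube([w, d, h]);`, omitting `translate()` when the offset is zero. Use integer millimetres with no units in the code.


cube([916, 302, 193]);
translate([0, 302, 193]) cube([916, 302, 193]);
translate([0, 604, 386]) cube([916, 302, 193]);
translate([0, 906, 579]) cube([916, 302, 193]);
translate([0, 1208, 772]) cube([916, 302, 193]);
translate([0, 1510, 965]) cube([916, 302, 193]);
translate([0, 1812, 1158]) cube([916, 302, 193]);
translate([0, 2114, 1351]) cube([916, 302, 193]);


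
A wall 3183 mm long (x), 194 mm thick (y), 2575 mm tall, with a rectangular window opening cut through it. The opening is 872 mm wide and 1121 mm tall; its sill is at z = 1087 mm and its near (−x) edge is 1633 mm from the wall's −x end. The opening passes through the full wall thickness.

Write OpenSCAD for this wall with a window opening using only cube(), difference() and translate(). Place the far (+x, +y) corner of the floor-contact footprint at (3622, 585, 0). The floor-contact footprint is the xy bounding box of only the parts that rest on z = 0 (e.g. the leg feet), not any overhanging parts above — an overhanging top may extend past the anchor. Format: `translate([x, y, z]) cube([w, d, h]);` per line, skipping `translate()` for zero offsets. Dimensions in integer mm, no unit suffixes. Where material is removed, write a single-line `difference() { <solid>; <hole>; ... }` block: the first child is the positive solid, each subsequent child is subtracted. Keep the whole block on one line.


difference() { translate([439, 391, 0]) cube([3183, 194, 2575]); translate([2072, 391, 1087]) cube([872, 194, 1121]); }


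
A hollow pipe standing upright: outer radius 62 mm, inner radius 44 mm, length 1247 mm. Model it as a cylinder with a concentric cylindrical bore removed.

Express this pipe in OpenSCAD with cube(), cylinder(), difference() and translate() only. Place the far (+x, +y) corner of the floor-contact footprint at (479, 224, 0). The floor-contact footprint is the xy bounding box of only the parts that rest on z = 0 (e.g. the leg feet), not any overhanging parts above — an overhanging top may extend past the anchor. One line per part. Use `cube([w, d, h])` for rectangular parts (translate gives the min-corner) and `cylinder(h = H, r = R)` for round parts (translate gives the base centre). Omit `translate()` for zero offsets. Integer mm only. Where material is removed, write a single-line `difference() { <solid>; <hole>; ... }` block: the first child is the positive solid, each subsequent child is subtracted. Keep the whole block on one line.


difference() { translate([417, 162, 0]) cylinder(h = 1247, r = 62); translate([417, 162, 0]) cylinder(h = 1247, r = 44); }


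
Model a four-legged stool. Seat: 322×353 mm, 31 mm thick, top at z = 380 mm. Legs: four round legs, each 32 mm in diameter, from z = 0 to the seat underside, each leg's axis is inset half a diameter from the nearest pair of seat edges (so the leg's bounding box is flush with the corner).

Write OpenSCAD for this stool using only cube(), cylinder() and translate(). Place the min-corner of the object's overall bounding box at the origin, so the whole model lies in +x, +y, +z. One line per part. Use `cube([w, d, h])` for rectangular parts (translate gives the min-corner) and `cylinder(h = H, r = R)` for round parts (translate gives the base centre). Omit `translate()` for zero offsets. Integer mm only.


// leg_h = 380 - 31 = 349
translate([0, 0, 349]) cube([322, 353, 31]);
translate([16, 16, 0]) cylinder(h = 349, r = 16);
translate([306, 16, 0]) cylinder(h = 349, r = 16);
translate([16, 337, 0]) cylinder(h = 349, r = 16);
translate([306, 337, 0]) cylinder(h = 349, r = 16);


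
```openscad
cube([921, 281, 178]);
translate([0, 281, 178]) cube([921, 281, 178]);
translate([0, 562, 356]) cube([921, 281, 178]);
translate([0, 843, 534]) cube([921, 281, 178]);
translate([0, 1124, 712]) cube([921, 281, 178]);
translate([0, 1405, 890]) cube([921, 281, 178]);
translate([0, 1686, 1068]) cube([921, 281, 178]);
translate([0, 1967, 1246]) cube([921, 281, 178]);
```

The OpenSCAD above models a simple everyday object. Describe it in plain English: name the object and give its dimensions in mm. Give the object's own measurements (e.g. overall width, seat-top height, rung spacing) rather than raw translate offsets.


A straight staircase of 8 solid steps. Each step is 921 mm wide (x), 281 mm deep (y, the going) and 178 mm tall (the rise). The first step rests on the floor; each subsequent step sits one going further in +y and one rise higher in +z, directly behind and above the previous step with no overlap.


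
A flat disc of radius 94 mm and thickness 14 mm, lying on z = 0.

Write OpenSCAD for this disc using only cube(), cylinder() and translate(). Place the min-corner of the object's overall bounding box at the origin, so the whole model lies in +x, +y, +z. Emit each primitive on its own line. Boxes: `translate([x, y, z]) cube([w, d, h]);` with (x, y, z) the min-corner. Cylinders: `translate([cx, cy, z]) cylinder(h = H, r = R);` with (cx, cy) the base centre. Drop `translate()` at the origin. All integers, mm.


translate([94, 94, 0]) cylinder(h = 14, r = 94);


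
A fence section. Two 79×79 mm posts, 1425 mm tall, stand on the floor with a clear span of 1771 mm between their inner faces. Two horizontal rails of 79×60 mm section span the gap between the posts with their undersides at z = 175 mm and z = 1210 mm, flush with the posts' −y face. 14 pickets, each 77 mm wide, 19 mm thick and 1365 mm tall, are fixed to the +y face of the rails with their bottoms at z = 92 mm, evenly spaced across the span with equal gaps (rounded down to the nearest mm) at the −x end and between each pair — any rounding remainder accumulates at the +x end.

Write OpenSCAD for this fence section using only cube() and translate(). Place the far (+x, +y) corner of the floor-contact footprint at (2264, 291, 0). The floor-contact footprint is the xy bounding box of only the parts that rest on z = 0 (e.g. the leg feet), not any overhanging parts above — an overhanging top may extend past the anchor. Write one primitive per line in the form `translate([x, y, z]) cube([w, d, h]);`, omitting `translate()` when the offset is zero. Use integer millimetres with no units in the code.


translate([335, 212, 0]) cube([79, 79, 1425]);
translate([2185, 212, 0]) cube([79, 79, 1425]);
translate([414, 212, 175]) cube([1771, 79, 60]);
translate([414, 212, 1210]) cube([1771, 79, 60]);
translate([460, 291, 92]) cube([77, 19, 1365]);
translate([583, 291, 92]) cube([77, 19, 1365]);
translate([706, 291, 92]) cube([77, 19, 1365]);
translate([829, 291, 92]) cube([77, 19, 1365]);
translate([952, 291, 92]) cube([77, 19, 1365]);
translate([1075, 291, 92]) cube([77, 19, 1365]);
translate([1198, 291, 92]) cube([77, 19, 1365]);
translate([1321, 291, 92]) cube([77, 19, 1365]);
translate([1444, 291, 92]) cube([77, 19, 1365]);
translate([1567, 291, 92]) cube([77, 19, 1365]);
translate([1690, 291, 92]) cube([77, 19, 1365]);
translate([1813, 291, 92]) cube([77, 19, 1365]);
translate([1936, 291, 92]) cube([77, 19, 1365]);
translate([2059, 291, 92]) cube([77, 19, 1365]);


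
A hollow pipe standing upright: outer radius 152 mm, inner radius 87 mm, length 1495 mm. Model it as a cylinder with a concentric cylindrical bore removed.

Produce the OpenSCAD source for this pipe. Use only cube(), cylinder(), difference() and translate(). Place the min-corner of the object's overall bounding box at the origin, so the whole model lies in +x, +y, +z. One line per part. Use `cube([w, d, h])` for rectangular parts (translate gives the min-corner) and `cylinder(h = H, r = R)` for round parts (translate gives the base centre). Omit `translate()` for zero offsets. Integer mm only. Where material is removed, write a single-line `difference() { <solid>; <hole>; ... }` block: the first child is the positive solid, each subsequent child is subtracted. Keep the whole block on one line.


difference() { translate([152, 152, 0]) cylinder(h = 1495, r = 152); translate([152, 152, 0]) cylinder(h = 1495, r = 87); }


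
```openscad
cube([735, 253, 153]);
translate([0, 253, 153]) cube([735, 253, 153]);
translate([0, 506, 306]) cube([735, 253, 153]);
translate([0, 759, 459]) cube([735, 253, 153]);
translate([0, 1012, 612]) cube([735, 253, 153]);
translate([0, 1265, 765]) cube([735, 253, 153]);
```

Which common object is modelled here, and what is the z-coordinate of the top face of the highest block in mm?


A staircase. The total rise is 918 mm.

6 identical blocks, each offset up and back from the previous — a staircase. Each step is 153 mm tall and there are 6 of them, so the total rise is 6 × 153 = 918 mm.


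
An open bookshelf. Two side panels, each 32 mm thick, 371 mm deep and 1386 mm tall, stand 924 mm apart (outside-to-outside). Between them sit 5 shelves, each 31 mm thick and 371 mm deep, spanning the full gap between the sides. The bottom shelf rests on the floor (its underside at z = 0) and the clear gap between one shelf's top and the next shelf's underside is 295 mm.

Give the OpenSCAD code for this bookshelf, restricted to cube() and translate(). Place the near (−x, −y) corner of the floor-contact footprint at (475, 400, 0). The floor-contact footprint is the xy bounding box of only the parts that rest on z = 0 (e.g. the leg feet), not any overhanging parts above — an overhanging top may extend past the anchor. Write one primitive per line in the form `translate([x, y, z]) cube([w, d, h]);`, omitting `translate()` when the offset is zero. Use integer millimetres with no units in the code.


translate([475, 400, 0]) cube([32, 371, 1386]);
translate([1367, 400, 0]) cube([32, 371, 1386]);
translate([507, 400, 0]) cube([860, 371, 31]);
translate([507, 400, 326]) cube([860, 371, 31]);
translate([507, 400, 652]) cube([860, 371, 31]);
translate([507, 400, 978]) cube([860, 371, 31]);
translate([507, 400, 1304]) cube([860, 371, 31]);


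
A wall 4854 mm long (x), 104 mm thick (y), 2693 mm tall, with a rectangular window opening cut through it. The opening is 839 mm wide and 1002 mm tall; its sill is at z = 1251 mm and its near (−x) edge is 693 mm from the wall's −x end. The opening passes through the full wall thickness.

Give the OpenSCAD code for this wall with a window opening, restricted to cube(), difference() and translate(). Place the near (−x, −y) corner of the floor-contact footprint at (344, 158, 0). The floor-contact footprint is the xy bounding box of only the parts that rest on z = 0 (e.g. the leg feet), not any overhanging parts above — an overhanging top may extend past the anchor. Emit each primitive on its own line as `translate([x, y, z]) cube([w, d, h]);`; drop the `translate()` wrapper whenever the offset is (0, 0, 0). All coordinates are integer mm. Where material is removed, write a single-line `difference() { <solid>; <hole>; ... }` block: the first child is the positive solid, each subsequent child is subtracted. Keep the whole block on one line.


difference() { translate([344, 158, 0]) cube([4854, 104, 2693]); translate([1037, 158, 1251]) cube([839, 104, 1002]); }


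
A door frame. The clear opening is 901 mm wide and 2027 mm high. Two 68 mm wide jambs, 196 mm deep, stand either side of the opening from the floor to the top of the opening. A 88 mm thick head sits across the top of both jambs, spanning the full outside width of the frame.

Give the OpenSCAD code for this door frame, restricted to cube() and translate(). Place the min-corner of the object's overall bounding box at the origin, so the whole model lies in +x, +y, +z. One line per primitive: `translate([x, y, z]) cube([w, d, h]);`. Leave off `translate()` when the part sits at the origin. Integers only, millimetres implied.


cube([68, 196, 2027]);
translate([969, 0, 0]) cube([68, 196, 2027]);
translate([0, 0, 2027]) cube([1037, 196, 88]);


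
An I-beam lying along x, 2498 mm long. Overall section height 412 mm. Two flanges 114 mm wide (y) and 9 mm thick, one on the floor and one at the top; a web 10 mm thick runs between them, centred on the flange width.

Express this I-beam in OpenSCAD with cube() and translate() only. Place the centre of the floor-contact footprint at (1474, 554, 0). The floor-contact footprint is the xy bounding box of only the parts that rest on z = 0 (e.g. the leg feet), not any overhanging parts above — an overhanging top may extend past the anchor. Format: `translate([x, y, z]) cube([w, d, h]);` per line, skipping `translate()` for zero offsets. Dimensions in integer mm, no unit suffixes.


translate([225, 497, 0]) cube([2498, 114, 9]);
translate([225, 549, 9]) cube([2498, 10, 394]);
translate([225, 497, 403]) cube([2498, 114, 9]);


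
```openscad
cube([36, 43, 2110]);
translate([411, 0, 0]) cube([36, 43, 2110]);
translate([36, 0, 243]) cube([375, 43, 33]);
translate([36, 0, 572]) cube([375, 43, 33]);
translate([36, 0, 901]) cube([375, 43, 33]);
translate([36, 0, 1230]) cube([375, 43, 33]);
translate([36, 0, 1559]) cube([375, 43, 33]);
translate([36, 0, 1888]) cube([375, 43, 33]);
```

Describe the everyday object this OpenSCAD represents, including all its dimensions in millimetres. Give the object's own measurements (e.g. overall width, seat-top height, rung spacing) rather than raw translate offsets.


A straight ladder. Two 36×43 mm vertical rails, 2110 mm tall, stand 447 mm apart (outside-to-outside) with their front faces coplanar on the −y side. 6 rungs, each 43 mm deep and 33 mm tall, span between the inner faces of the rails, front faces flush with the rails. The lowest rung's underside is at z = 243 mm and rungs are spaced 329 mm apart (underside to underside).


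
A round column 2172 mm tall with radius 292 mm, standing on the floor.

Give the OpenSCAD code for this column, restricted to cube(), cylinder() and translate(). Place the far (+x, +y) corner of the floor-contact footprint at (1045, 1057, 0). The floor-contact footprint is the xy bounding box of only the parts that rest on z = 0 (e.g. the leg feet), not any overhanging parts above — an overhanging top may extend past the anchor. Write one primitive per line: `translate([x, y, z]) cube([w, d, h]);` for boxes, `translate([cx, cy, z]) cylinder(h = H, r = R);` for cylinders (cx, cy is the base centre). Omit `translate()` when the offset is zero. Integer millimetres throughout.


translate([753, 765, 0]) cylinder(h = 2172, r = 292);


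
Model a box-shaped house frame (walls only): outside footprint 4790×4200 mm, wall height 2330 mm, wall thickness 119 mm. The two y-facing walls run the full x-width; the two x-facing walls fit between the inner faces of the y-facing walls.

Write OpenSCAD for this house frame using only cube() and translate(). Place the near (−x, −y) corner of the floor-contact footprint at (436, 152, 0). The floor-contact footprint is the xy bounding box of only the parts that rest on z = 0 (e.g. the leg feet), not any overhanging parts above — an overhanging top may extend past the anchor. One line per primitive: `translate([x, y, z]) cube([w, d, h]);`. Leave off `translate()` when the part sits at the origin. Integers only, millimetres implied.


translate([436, 152, 0]) cube([4790, 119, 2330]);
translate([436, 4233, 0]) cube([4790, 119, 2330]);
translate([436, 271, 0]) cube([119, 3962, 2330]);
translate([5107, 271, 0]) cube([119, 3962, 2330]);


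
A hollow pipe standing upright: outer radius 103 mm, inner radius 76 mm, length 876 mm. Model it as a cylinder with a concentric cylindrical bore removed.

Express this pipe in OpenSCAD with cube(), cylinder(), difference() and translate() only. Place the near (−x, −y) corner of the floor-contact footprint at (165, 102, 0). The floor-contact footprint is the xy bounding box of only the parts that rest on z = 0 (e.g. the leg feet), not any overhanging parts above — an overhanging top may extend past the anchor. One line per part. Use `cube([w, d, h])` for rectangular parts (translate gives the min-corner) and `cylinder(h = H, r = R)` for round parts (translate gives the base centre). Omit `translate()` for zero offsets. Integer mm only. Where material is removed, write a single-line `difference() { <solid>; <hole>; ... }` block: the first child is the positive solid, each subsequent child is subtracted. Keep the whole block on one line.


difference() { translate([268, 205, 0]) cylinder(h = 876, r = 103); translate([268, 205, 0]) cylinder(h = 876, r = 76); }


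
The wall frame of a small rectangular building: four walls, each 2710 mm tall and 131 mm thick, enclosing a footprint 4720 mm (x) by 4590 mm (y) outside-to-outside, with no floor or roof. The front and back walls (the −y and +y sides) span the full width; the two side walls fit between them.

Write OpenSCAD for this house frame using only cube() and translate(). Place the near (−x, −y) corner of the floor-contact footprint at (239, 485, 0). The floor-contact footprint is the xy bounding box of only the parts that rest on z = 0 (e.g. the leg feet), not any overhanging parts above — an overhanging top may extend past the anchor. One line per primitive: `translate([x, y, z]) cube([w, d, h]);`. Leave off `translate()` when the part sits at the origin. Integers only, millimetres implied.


translate([239, 485, 0]) cube([4720, 131, 2710]);
translate([239, 4944, 0]) cube([4720, 131, 2710]);
translate([239, 616, 0]) cube([131, 4328, 2710]);
translate([4828, 616, 0]) cube([131, 4328, 2710]);


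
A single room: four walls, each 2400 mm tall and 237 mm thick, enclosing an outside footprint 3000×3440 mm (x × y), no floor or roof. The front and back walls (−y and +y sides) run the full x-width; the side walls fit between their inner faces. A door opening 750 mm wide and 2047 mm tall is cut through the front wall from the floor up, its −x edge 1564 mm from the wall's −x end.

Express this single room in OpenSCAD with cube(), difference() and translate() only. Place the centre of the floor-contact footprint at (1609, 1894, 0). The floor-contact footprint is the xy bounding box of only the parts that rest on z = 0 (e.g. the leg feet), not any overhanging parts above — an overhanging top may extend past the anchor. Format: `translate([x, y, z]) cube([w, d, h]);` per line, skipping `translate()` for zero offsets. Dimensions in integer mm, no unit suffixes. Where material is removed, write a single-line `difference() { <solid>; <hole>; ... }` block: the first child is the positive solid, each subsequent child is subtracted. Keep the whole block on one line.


difference() { translate([109, 174, 0]) cube([3000, 237, 2400]); translate([1673, 174, 0]) cube([750, 237, 2047]); }
translate([109, 3377, 0]) cube([3000, 237, 2400]);
translate([109, 411, 0]) cube([237, 2966, 2400]);
translate([2872, 411, 0]) cube([237, 2966, 2400]);


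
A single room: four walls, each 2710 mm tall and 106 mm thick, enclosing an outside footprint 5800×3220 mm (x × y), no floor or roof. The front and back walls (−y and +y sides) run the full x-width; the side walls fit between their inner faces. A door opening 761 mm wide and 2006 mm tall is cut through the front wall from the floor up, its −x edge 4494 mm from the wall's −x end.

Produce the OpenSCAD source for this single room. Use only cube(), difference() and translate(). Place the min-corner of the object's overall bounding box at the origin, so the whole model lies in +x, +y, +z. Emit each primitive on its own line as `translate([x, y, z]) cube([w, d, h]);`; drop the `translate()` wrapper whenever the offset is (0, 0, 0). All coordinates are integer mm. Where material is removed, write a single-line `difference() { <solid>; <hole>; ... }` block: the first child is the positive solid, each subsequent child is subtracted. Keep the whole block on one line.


difference() { cube([5800, 106, 2710]); translate([4494, 0, 0]) cube([761, 106, 2006]); }
translate([0, 3114, 0]) cube([5800, 106, 2710]);
translate([0, 106, 0]) cube([106, 3008, 2710]);
translate([5694, 106, 0]) cube([106, 3008, 2710]);


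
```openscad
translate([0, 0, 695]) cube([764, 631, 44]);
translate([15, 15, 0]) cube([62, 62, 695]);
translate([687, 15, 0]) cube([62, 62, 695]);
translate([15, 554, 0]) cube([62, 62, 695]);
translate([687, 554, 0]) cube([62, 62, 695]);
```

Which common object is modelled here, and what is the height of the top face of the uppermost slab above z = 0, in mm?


A table. The table height is 739 mm.

A 764×631×44 slab sits at z = 695 on four 62 mm square posts — a table. The top surface is at 695 + 44 = 739 mm.


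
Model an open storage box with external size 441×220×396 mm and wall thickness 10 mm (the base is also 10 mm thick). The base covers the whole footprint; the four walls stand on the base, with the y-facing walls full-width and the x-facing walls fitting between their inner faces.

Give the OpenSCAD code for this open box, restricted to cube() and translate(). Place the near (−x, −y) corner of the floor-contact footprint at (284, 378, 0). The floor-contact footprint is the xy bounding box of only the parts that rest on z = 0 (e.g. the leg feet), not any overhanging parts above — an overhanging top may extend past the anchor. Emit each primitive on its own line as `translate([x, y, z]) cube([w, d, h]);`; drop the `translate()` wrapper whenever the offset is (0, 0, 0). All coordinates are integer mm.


translate([284, 378, 0]) cube([441, 220, 10]);
translate([284, 378, 10]) cube([441, 10, 386]);
translate([284, 588, 10]) cube([441, 10, 386]);
translate([284, 388, 10]) cube([10, 200, 386]);
translate([715, 388, 10]) cube([10, 200, 386]);


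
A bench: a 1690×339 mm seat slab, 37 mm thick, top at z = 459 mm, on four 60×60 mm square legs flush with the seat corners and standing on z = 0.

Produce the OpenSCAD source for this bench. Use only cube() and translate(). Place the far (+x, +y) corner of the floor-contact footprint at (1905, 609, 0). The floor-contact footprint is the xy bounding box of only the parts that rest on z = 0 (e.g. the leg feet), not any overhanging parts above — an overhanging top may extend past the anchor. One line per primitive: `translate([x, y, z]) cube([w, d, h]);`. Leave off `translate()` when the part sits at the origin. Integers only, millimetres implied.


translate([215, 270, 422]) cube([1690, 339, 37]);
translate([215, 270, 0]) cube([60, 60, 422]);
translate([215, 549, 0]) cube([60, 60, 422]);
translate([1845, 270, 0]) cube([60, 60, 422]);
translate([1845, 549, 0]) cube([60, 60, 422]);
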